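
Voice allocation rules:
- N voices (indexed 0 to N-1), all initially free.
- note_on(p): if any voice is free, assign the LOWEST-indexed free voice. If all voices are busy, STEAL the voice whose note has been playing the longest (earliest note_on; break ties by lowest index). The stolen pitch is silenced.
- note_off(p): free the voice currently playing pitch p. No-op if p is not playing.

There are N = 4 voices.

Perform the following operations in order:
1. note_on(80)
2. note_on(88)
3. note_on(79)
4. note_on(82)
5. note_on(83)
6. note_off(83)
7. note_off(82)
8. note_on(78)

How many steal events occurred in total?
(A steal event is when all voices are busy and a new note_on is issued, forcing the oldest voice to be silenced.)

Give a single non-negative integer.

Answer: 1

Derivation:
Op 1: note_on(80): voice 0 is free -> assigned | voices=[80 - - -]
Op 2: note_on(88): voice 1 is free -> assigned | voices=[80 88 - -]
Op 3: note_on(79): voice 2 is free -> assigned | voices=[80 88 79 -]
Op 4: note_on(82): voice 3 is free -> assigned | voices=[80 88 79 82]
Op 5: note_on(83): all voices busy, STEAL voice 0 (pitch 80, oldest) -> assign | voices=[83 88 79 82]
Op 6: note_off(83): free voice 0 | voices=[- 88 79 82]
Op 7: note_off(82): free voice 3 | voices=[- 88 79 -]
Op 8: note_on(78): voice 0 is free -> assigned | voices=[78 88 79 -]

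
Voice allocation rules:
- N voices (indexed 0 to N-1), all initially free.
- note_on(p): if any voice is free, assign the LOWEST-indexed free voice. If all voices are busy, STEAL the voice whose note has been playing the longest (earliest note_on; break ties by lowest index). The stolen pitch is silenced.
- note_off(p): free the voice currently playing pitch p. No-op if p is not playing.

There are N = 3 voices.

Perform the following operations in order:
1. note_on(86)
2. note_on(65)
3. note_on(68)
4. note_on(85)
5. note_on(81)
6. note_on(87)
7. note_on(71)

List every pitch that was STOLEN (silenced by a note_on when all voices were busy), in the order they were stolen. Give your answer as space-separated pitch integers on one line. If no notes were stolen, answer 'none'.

Answer: 86 65 68 85

Derivation:
Op 1: note_on(86): voice 0 is free -> assigned | voices=[86 - -]
Op 2: note_on(65): voice 1 is free -> assigned | voices=[86 65 -]
Op 3: note_on(68): voice 2 is free -> assigned | voices=[86 65 68]
Op 4: note_on(85): all voices busy, STEAL voice 0 (pitch 86, oldest) -> assign | voices=[85 65 68]
Op 5: note_on(81): all voices busy, STEAL voice 1 (pitch 65, oldest) -> assign | voices=[85 81 68]
Op 6: note_on(87): all voices busy, STEAL voice 2 (pitch 68, oldest) -> assign | voices=[85 81 87]
Op 7: note_on(71): all voices busy, STEAL voice 0 (pitch 85, oldest) -> assign | voices=[71 81 87]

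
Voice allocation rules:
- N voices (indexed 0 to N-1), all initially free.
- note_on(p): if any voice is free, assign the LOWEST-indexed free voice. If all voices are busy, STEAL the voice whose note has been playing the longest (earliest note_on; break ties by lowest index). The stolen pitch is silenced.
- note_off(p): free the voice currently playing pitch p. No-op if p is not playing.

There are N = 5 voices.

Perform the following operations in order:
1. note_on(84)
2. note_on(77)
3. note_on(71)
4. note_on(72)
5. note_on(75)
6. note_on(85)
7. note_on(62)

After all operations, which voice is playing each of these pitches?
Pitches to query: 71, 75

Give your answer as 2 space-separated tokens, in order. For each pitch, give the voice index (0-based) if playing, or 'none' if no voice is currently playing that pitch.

Op 1: note_on(84): voice 0 is free -> assigned | voices=[84 - - - -]
Op 2: note_on(77): voice 1 is free -> assigned | voices=[84 77 - - -]
Op 3: note_on(71): voice 2 is free -> assigned | voices=[84 77 71 - -]
Op 4: note_on(72): voice 3 is free -> assigned | voices=[84 77 71 72 -]
Op 5: note_on(75): voice 4 is free -> assigned | voices=[84 77 71 72 75]
Op 6: note_on(85): all voices busy, STEAL voice 0 (pitch 84, oldest) -> assign | voices=[85 77 71 72 75]
Op 7: note_on(62): all voices busy, STEAL voice 1 (pitch 77, oldest) -> assign | voices=[85 62 71 72 75]

Answer: 2 4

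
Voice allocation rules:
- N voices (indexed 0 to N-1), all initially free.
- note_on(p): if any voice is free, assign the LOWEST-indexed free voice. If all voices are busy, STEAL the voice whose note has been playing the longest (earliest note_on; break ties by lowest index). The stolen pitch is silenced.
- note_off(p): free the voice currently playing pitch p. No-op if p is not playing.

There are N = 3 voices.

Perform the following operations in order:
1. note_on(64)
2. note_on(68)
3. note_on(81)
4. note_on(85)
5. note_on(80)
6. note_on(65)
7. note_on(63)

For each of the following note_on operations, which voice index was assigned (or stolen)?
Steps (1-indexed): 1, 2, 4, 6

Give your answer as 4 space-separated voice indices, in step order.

Op 1: note_on(64): voice 0 is free -> assigned | voices=[64 - -]
Op 2: note_on(68): voice 1 is free -> assigned | voices=[64 68 -]
Op 3: note_on(81): voice 2 is free -> assigned | voices=[64 68 81]
Op 4: note_on(85): all voices busy, STEAL voice 0 (pitch 64, oldest) -> assign | voices=[85 68 81]
Op 5: note_on(80): all voices busy, STEAL voice 1 (pitch 68, oldest) -> assign | voices=[85 80 81]
Op 6: note_on(65): all voices busy, STEAL voice 2 (pitch 81, oldest) -> assign | voices=[85 80 65]
Op 7: note_on(63): all voices busy, STEAL voice 0 (pitch 85, oldest) -> assign | voices=[63 80 65]

Answer: 0 1 0 2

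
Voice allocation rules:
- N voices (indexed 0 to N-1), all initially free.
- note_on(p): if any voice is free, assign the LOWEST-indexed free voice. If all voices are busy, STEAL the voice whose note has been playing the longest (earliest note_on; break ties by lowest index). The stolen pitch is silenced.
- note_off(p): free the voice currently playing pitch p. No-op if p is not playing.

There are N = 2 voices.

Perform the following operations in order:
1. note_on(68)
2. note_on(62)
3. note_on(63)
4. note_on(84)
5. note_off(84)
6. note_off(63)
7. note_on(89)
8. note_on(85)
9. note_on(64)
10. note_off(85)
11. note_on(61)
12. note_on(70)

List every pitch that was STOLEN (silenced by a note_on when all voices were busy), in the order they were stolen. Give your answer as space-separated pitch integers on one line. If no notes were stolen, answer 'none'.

Op 1: note_on(68): voice 0 is free -> assigned | voices=[68 -]
Op 2: note_on(62): voice 1 is free -> assigned | voices=[68 62]
Op 3: note_on(63): all voices busy, STEAL voice 0 (pitch 68, oldest) -> assign | voices=[63 62]
Op 4: note_on(84): all voices busy, STEAL voice 1 (pitch 62, oldest) -> assign | voices=[63 84]
Op 5: note_off(84): free voice 1 | voices=[63 -]
Op 6: note_off(63): free voice 0 | voices=[- -]
Op 7: note_on(89): voice 0 is free -> assigned | voices=[89 -]
Op 8: note_on(85): voice 1 is free -> assigned | voices=[89 85]
Op 9: note_on(64): all voices busy, STEAL voice 0 (pitch 89, oldest) -> assign | voices=[64 85]
Op 10: note_off(85): free voice 1 | voices=[64 -]
Op 11: note_on(61): voice 1 is free -> assigned | voices=[64 61]
Op 12: note_on(70): all voices busy, STEAL voice 0 (pitch 64, oldest) -> assign | voices=[70 61]

Answer: 68 62 89 64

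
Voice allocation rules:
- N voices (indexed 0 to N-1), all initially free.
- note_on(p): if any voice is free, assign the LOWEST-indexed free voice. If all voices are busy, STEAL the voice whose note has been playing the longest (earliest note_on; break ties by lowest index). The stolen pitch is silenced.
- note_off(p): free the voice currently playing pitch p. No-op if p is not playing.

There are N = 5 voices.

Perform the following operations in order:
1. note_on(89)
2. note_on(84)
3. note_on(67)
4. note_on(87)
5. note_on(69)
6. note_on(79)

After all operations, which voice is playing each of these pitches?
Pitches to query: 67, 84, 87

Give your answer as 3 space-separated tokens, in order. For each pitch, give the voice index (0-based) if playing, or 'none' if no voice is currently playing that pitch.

Answer: 2 1 3

Derivation:
Op 1: note_on(89): voice 0 is free -> assigned | voices=[89 - - - -]
Op 2: note_on(84): voice 1 is free -> assigned | voices=[89 84 - - -]
Op 3: note_on(67): voice 2 is free -> assigned | voices=[89 84 67 - -]
Op 4: note_on(87): voice 3 is free -> assigned | voices=[89 84 67 87 -]
Op 5: note_on(69): voice 4 is free -> assigned | voices=[89 84 67 87 69]
Op 6: note_on(79): all voices busy, STEAL voice 0 (pitch 89, oldest) -> assign | voices=[79 84 67 87 69]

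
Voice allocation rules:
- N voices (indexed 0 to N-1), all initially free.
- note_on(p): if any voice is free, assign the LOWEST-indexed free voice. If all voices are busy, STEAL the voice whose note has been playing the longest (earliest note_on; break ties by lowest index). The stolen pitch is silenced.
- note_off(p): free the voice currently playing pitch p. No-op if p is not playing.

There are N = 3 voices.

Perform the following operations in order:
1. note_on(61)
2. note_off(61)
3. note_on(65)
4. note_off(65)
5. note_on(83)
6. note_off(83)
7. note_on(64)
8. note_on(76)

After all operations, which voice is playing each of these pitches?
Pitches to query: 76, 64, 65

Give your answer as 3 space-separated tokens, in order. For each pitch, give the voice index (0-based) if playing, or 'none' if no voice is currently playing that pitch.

Op 1: note_on(61): voice 0 is free -> assigned | voices=[61 - -]
Op 2: note_off(61): free voice 0 | voices=[- - -]
Op 3: note_on(65): voice 0 is free -> assigned | voices=[65 - -]
Op 4: note_off(65): free voice 0 | voices=[- - -]
Op 5: note_on(83): voice 0 is free -> assigned | voices=[83 - -]
Op 6: note_off(83): free voice 0 | voices=[- - -]
Op 7: note_on(64): voice 0 is free -> assigned | voices=[64 - -]
Op 8: note_on(76): voice 1 is free -> assigned | voices=[64 76 -]

Answer: 1 0 none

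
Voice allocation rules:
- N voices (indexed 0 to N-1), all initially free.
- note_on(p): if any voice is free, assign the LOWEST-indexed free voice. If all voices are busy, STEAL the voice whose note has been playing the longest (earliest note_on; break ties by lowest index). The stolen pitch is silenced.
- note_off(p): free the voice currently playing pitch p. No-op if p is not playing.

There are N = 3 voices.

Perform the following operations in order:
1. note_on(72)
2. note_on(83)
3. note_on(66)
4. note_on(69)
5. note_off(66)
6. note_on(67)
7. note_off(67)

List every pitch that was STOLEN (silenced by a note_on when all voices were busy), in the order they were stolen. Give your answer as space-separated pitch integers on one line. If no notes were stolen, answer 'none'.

Answer: 72

Derivation:
Op 1: note_on(72): voice 0 is free -> assigned | voices=[72 - -]
Op 2: note_on(83): voice 1 is free -> assigned | voices=[72 83 -]
Op 3: note_on(66): voice 2 is free -> assigned | voices=[72 83 66]
Op 4: note_on(69): all voices busy, STEAL voice 0 (pitch 72, oldest) -> assign | voices=[69 83 66]
Op 5: note_off(66): free voice 2 | voices=[69 83 -]
Op 6: note_on(67): voice 2 is free -> assigned | voices=[69 83 67]
Op 7: note_off(67): free voice 2 | voices=[69 83 -]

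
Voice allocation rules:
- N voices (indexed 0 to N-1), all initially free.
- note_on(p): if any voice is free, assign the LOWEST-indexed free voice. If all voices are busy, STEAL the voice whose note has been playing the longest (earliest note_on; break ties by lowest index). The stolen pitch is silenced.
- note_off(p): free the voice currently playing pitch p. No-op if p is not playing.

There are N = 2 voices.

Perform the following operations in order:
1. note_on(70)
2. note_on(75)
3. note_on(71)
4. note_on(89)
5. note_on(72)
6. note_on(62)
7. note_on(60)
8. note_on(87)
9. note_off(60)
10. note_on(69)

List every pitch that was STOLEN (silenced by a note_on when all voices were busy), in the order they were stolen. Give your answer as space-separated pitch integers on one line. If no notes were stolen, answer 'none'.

Answer: 70 75 71 89 72 62

Derivation:
Op 1: note_on(70): voice 0 is free -> assigned | voices=[70 -]
Op 2: note_on(75): voice 1 is free -> assigned | voices=[70 75]
Op 3: note_on(71): all voices busy, STEAL voice 0 (pitch 70, oldest) -> assign | voices=[71 75]
Op 4: note_on(89): all voices busy, STEAL voice 1 (pitch 75, oldest) -> assign | voices=[71 89]
Op 5: note_on(72): all voices busy, STEAL voice 0 (pitch 71, oldest) -> assign | voices=[72 89]
Op 6: note_on(62): all voices busy, STEAL voice 1 (pitch 89, oldest) -> assign | voices=[72 62]
Op 7: note_on(60): all voices busy, STEAL voice 0 (pitch 72, oldest) -> assign | voices=[60 62]
Op 8: note_on(87): all voices busy, STEAL voice 1 (pitch 62, oldest) -> assign | voices=[60 87]
Op 9: note_off(60): free voice 0 | voices=[- 87]
Op 10: note_on(69): voice 0 is free -> assigned | voices=[69 87]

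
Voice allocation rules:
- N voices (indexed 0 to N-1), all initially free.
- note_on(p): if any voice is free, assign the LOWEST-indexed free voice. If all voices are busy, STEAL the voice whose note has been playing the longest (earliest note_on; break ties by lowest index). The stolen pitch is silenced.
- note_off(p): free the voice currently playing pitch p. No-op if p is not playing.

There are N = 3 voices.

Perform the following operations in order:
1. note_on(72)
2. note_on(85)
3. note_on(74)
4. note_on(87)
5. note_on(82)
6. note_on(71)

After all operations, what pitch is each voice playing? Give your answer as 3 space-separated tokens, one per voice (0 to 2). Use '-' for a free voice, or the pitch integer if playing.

Op 1: note_on(72): voice 0 is free -> assigned | voices=[72 - -]
Op 2: note_on(85): voice 1 is free -> assigned | voices=[72 85 -]
Op 3: note_on(74): voice 2 is free -> assigned | voices=[72 85 74]
Op 4: note_on(87): all voices busy, STEAL voice 0 (pitch 72, oldest) -> assign | voices=[87 85 74]
Op 5: note_on(82): all voices busy, STEAL voice 1 (pitch 85, oldest) -> assign | voices=[87 82 74]
Op 6: note_on(71): all voices busy, STEAL voice 2 (pitch 74, oldest) -> assign | voices=[87 82 71]

Answer: 87 82 71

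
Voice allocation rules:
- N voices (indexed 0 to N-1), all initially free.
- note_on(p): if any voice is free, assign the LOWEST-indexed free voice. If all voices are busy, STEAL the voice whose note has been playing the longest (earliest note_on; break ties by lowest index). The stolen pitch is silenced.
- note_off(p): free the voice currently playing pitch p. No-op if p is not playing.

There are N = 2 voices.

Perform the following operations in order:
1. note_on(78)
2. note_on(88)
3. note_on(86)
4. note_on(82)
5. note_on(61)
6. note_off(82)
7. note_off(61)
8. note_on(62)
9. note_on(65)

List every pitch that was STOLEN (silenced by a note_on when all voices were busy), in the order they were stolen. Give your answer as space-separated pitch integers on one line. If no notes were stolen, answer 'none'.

Answer: 78 88 86

Derivation:
Op 1: note_on(78): voice 0 is free -> assigned | voices=[78 -]
Op 2: note_on(88): voice 1 is free -> assigned | voices=[78 88]
Op 3: note_on(86): all voices busy, STEAL voice 0 (pitch 78, oldest) -> assign | voices=[86 88]
Op 4: note_on(82): all voices busy, STEAL voice 1 (pitch 88, oldest) -> assign | voices=[86 82]
Op 5: note_on(61): all voices busy, STEAL voice 0 (pitch 86, oldest) -> assign | voices=[61 82]
Op 6: note_off(82): free voice 1 | voices=[61 -]
Op 7: note_off(61): free voice 0 | voices=[- -]
Op 8: note_on(62): voice 0 is free -> assigned | voices=[62 -]
Op 9: note_on(65): voice 1 is free -> assigned | voices=[62 65]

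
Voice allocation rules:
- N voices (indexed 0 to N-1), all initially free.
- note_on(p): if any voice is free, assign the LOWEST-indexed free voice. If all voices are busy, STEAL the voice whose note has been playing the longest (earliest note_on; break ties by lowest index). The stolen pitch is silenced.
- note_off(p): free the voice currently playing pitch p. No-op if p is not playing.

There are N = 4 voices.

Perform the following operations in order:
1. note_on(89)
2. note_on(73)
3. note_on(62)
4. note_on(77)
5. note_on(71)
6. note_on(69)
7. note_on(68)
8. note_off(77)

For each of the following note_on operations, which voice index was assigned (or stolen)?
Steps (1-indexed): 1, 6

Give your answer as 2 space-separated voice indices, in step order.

Op 1: note_on(89): voice 0 is free -> assigned | voices=[89 - - -]
Op 2: note_on(73): voice 1 is free -> assigned | voices=[89 73 - -]
Op 3: note_on(62): voice 2 is free -> assigned | voices=[89 73 62 -]
Op 4: note_on(77): voice 3 is free -> assigned | voices=[89 73 62 77]
Op 5: note_on(71): all voices busy, STEAL voice 0 (pitch 89, oldest) -> assign | voices=[71 73 62 77]
Op 6: note_on(69): all voices busy, STEAL voice 1 (pitch 73, oldest) -> assign | voices=[71 69 62 77]
Op 7: note_on(68): all voices busy, STEAL voice 2 (pitch 62, oldest) -> assign | voices=[71 69 68 77]
Op 8: note_off(77): free voice 3 | voices=[71 69 68 -]

Answer: 0 1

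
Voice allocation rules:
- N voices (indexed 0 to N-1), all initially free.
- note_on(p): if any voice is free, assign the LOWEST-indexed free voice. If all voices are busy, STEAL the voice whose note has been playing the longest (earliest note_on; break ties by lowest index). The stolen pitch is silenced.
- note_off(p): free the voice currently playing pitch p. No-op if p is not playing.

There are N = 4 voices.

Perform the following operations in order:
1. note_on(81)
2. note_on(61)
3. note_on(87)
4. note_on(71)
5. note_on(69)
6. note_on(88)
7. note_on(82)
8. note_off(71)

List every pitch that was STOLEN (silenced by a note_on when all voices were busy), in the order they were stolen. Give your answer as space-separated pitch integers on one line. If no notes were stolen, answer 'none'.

Answer: 81 61 87

Derivation:
Op 1: note_on(81): voice 0 is free -> assigned | voices=[81 - - -]
Op 2: note_on(61): voice 1 is free -> assigned | voices=[81 61 - -]
Op 3: note_on(87): voice 2 is free -> assigned | voices=[81 61 87 -]
Op 4: note_on(71): voice 3 is free -> assigned | voices=[81 61 87 71]
Op 5: note_on(69): all voices busy, STEAL voice 0 (pitch 81, oldest) -> assign | voices=[69 61 87 71]
Op 6: note_on(88): all voices busy, STEAL voice 1 (pitch 61, oldest) -> assign | voices=[69 88 87 71]
Op 7: note_on(82): all voices busy, STEAL voice 2 (pitch 87, oldest) -> assign | voices=[69 88 82 71]
Op 8: note_off(71): free voice 3 | voices=[69 88 82 -]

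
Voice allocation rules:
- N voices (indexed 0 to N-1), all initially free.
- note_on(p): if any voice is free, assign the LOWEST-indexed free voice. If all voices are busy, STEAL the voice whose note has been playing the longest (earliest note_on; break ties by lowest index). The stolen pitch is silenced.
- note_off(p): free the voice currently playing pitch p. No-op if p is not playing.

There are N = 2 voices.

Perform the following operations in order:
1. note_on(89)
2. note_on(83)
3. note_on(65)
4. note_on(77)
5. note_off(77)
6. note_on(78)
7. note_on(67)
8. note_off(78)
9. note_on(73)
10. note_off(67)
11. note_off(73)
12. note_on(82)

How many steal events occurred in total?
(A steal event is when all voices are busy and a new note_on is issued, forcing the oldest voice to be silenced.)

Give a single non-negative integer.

Answer: 3

Derivation:
Op 1: note_on(89): voice 0 is free -> assigned | voices=[89 -]
Op 2: note_on(83): voice 1 is free -> assigned | voices=[89 83]
Op 3: note_on(65): all voices busy, STEAL voice 0 (pitch 89, oldest) -> assign | voices=[65 83]
Op 4: note_on(77): all voices busy, STEAL voice 1 (pitch 83, oldest) -> assign | voices=[65 77]
Op 5: note_off(77): free voice 1 | voices=[65 -]
Op 6: note_on(78): voice 1 is free -> assigned | voices=[65 78]
Op 7: note_on(67): all voices busy, STEAL voice 0 (pitch 65, oldest) -> assign | voices=[67 78]
Op 8: note_off(78): free voice 1 | voices=[67 -]
Op 9: note_on(73): voice 1 is free -> assigned | voices=[67 73]
Op 10: note_off(67): free voice 0 | voices=[- 73]
Op 11: note_off(73): free voice 1 | voices=[- -]
Op 12: note_on(82): voice 0 is free -> assigned | voices=[82 -]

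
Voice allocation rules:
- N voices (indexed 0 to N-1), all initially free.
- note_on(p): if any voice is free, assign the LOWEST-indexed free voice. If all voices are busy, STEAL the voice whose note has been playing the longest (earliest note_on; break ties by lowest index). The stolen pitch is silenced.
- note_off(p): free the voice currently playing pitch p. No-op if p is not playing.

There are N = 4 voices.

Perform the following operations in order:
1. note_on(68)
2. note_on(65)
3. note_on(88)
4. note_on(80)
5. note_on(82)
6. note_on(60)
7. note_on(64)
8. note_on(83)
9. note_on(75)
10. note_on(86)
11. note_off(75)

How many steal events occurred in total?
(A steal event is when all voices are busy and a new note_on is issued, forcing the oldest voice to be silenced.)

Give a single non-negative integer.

Op 1: note_on(68): voice 0 is free -> assigned | voices=[68 - - -]
Op 2: note_on(65): voice 1 is free -> assigned | voices=[68 65 - -]
Op 3: note_on(88): voice 2 is free -> assigned | voices=[68 65 88 -]
Op 4: note_on(80): voice 3 is free -> assigned | voices=[68 65 88 80]
Op 5: note_on(82): all voices busy, STEAL voice 0 (pitch 68, oldest) -> assign | voices=[82 65 88 80]
Op 6: note_on(60): all voices busy, STEAL voice 1 (pitch 65, oldest) -> assign | voices=[82 60 88 80]
Op 7: note_on(64): all voices busy, STEAL voice 2 (pitch 88, oldest) -> assign | voices=[82 60 64 80]
Op 8: note_on(83): all voices busy, STEAL voice 3 (pitch 80, oldest) -> assign | voices=[82 60 64 83]
Op 9: note_on(75): all voices busy, STEAL voice 0 (pitch 82, oldest) -> assign | voices=[75 60 64 83]
Op 10: note_on(86): all voices busy, STEAL voice 1 (pitch 60, oldest) -> assign | voices=[75 86 64 83]
Op 11: note_off(75): free voice 0 | voices=[- 86 64 83]

Answer: 6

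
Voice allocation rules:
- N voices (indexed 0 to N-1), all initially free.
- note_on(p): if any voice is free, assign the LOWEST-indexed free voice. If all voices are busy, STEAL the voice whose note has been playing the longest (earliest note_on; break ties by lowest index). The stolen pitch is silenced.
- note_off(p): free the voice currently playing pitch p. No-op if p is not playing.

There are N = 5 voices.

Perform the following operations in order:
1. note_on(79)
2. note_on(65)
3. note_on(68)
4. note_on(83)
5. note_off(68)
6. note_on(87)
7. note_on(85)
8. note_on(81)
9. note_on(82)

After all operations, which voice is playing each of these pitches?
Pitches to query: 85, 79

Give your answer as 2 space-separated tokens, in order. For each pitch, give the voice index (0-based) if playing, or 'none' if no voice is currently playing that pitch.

Op 1: note_on(79): voice 0 is free -> assigned | voices=[79 - - - -]
Op 2: note_on(65): voice 1 is free -> assigned | voices=[79 65 - - -]
Op 3: note_on(68): voice 2 is free -> assigned | voices=[79 65 68 - -]
Op 4: note_on(83): voice 3 is free -> assigned | voices=[79 65 68 83 -]
Op 5: note_off(68): free voice 2 | voices=[79 65 - 83 -]
Op 6: note_on(87): voice 2 is free -> assigned | voices=[79 65 87 83 -]
Op 7: note_on(85): voice 4 is free -> assigned | voices=[79 65 87 83 85]
Op 8: note_on(81): all voices busy, STEAL voice 0 (pitch 79, oldest) -> assign | voices=[81 65 87 83 85]
Op 9: note_on(82): all voices busy, STEAL voice 1 (pitch 65, oldest) -> assign | voices=[81 82 87 83 85]

Answer: 4 none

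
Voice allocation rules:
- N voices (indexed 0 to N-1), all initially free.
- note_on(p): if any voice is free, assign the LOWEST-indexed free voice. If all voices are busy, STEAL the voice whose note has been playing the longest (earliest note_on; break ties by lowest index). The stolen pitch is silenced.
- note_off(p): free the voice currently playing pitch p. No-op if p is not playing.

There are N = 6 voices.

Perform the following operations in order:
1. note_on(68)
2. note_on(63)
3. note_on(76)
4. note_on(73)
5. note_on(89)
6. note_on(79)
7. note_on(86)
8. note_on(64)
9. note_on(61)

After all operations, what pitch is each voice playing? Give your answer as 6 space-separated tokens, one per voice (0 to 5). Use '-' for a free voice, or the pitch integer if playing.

Op 1: note_on(68): voice 0 is free -> assigned | voices=[68 - - - - -]
Op 2: note_on(63): voice 1 is free -> assigned | voices=[68 63 - - - -]
Op 3: note_on(76): voice 2 is free -> assigned | voices=[68 63 76 - - -]
Op 4: note_on(73): voice 3 is free -> assigned | voices=[68 63 76 73 - -]
Op 5: note_on(89): voice 4 is free -> assigned | voices=[68 63 76 73 89 -]
Op 6: note_on(79): voice 5 is free -> assigned | voices=[68 63 76 73 89 79]
Op 7: note_on(86): all voices busy, STEAL voice 0 (pitch 68, oldest) -> assign | voices=[86 63 76 73 89 79]
Op 8: note_on(64): all voices busy, STEAL voice 1 (pitch 63, oldest) -> assign | voices=[86 64 76 73 89 79]
Op 9: note_on(61): all voices busy, STEAL voice 2 (pitch 76, oldest) -> assign | voices=[86 64 61 73 89 79]

Answer: 86 64 61 73 89 79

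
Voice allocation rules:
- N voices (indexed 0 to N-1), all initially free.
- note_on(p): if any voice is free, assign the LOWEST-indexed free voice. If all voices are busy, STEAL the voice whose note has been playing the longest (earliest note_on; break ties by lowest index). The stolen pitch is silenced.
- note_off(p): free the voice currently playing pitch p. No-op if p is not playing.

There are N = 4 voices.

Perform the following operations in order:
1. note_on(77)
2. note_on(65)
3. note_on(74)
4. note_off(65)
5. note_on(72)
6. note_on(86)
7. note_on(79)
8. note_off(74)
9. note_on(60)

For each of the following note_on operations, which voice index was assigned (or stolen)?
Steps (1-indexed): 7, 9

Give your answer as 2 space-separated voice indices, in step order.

Op 1: note_on(77): voice 0 is free -> assigned | voices=[77 - - -]
Op 2: note_on(65): voice 1 is free -> assigned | voices=[77 65 - -]
Op 3: note_on(74): voice 2 is free -> assigned | voices=[77 65 74 -]
Op 4: note_off(65): free voice 1 | voices=[77 - 74 -]
Op 5: note_on(72): voice 1 is free -> assigned | voices=[77 72 74 -]
Op 6: note_on(86): voice 3 is free -> assigned | voices=[77 72 74 86]
Op 7: note_on(79): all voices busy, STEAL voice 0 (pitch 77, oldest) -> assign | voices=[79 72 74 86]
Op 8: note_off(74): free voice 2 | voices=[79 72 - 86]
Op 9: note_on(60): voice 2 is free -> assigned | voices=[79 72 60 86]

Answer: 0 2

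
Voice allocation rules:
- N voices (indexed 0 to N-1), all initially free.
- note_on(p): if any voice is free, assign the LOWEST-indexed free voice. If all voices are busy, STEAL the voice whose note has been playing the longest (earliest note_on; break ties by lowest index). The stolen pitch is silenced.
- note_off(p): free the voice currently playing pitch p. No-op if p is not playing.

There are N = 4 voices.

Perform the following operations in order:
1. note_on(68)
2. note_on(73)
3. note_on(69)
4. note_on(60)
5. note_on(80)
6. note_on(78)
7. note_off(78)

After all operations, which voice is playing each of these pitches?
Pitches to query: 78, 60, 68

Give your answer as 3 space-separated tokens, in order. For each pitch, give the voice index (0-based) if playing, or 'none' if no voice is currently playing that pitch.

Op 1: note_on(68): voice 0 is free -> assigned | voices=[68 - - -]
Op 2: note_on(73): voice 1 is free -> assigned | voices=[68 73 - -]
Op 3: note_on(69): voice 2 is free -> assigned | voices=[68 73 69 -]
Op 4: note_on(60): voice 3 is free -> assigned | voices=[68 73 69 60]
Op 5: note_on(80): all voices busy, STEAL voice 0 (pitch 68, oldest) -> assign | voices=[80 73 69 60]
Op 6: note_on(78): all voices busy, STEAL voice 1 (pitch 73, oldest) -> assign | voices=[80 78 69 60]
Op 7: note_off(78): free voice 1 | voices=[80 - 69 60]

Answer: none 3 none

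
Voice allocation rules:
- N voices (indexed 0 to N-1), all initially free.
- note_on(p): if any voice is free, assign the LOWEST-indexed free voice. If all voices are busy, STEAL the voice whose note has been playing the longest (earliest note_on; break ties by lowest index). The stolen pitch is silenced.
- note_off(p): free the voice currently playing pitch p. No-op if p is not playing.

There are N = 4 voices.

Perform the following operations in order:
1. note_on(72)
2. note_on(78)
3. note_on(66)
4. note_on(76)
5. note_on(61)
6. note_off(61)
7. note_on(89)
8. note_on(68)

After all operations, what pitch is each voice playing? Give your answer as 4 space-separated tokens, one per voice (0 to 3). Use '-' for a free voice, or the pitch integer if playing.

Op 1: note_on(72): voice 0 is free -> assigned | voices=[72 - - -]
Op 2: note_on(78): voice 1 is free -> assigned | voices=[72 78 - -]
Op 3: note_on(66): voice 2 is free -> assigned | voices=[72 78 66 -]
Op 4: note_on(76): voice 3 is free -> assigned | voices=[72 78 66 76]
Op 5: note_on(61): all voices busy, STEAL voice 0 (pitch 72, oldest) -> assign | voices=[61 78 66 76]
Op 6: note_off(61): free voice 0 | voices=[- 78 66 76]
Op 7: note_on(89): voice 0 is free -> assigned | voices=[89 78 66 76]
Op 8: note_on(68): all voices busy, STEAL voice 1 (pitch 78, oldest) -> assign | voices=[89 68 66 76]

Answer: 89 68 66 76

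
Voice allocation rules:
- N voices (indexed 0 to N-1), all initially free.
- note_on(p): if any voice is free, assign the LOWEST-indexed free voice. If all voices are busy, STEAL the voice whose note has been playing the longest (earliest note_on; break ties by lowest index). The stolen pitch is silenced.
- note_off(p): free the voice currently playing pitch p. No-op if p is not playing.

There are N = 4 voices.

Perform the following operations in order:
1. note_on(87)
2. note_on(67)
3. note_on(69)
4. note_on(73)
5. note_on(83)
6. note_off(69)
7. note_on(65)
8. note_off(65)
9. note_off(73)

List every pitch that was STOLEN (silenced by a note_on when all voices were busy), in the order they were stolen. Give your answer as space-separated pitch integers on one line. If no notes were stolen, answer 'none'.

Op 1: note_on(87): voice 0 is free -> assigned | voices=[87 - - -]
Op 2: note_on(67): voice 1 is free -> assigned | voices=[87 67 - -]
Op 3: note_on(69): voice 2 is free -> assigned | voices=[87 67 69 -]
Op 4: note_on(73): voice 3 is free -> assigned | voices=[87 67 69 73]
Op 5: note_on(83): all voices busy, STEAL voice 0 (pitch 87, oldest) -> assign | voices=[83 67 69 73]
Op 6: note_off(69): free voice 2 | voices=[83 67 - 73]
Op 7: note_on(65): voice 2 is free -> assigned | voices=[83 67 65 73]
Op 8: note_off(65): free voice 2 | voices=[83 67 - 73]
Op 9: note_off(73): free voice 3 | voices=[83 67 - -]

Answer: 87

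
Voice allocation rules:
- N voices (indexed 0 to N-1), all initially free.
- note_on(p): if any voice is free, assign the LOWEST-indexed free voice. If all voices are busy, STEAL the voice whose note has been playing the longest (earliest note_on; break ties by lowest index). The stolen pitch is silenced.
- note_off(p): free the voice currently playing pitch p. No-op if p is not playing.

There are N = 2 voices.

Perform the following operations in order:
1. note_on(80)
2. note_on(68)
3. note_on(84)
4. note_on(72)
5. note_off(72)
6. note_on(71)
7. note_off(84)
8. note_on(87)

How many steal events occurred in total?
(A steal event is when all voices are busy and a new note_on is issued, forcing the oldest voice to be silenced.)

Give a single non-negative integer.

Answer: 2

Derivation:
Op 1: note_on(80): voice 0 is free -> assigned | voices=[80 -]
Op 2: note_on(68): voice 1 is free -> assigned | voices=[80 68]
Op 3: note_on(84): all voices busy, STEAL voice 0 (pitch 80, oldest) -> assign | voices=[84 68]
Op 4: note_on(72): all voices busy, STEAL voice 1 (pitch 68, oldest) -> assign | voices=[84 72]
Op 5: note_off(72): free voice 1 | voices=[84 -]
Op 6: note_on(71): voice 1 is free -> assigned | voices=[84 71]
Op 7: note_off(84): free voice 0 | voices=[- 71]
Op 8: note_on(87): voice 0 is free -> assigned | voices=[87 71]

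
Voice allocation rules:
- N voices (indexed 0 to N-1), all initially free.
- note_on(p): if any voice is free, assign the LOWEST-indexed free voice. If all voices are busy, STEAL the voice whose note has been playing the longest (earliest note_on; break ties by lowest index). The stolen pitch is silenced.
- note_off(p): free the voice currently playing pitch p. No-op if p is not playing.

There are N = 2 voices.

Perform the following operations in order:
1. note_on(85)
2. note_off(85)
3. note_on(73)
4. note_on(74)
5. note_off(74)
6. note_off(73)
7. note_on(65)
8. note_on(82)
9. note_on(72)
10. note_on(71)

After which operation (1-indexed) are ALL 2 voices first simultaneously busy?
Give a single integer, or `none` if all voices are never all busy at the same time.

Answer: 4

Derivation:
Op 1: note_on(85): voice 0 is free -> assigned | voices=[85 -]
Op 2: note_off(85): free voice 0 | voices=[- -]
Op 3: note_on(73): voice 0 is free -> assigned | voices=[73 -]
Op 4: note_on(74): voice 1 is free -> assigned | voices=[73 74]
Op 5: note_off(74): free voice 1 | voices=[73 -]
Op 6: note_off(73): free voice 0 | voices=[- -]
Op 7: note_on(65): voice 0 is free -> assigned | voices=[65 -]
Op 8: note_on(82): voice 1 is free -> assigned | voices=[65 82]
Op 9: note_on(72): all voices busy, STEAL voice 0 (pitch 65, oldest) -> assign | voices=[72 82]
Op 10: note_on(71): all voices busy, STEAL voice 1 (pitch 82, oldest) -> assign | voices=[72 71]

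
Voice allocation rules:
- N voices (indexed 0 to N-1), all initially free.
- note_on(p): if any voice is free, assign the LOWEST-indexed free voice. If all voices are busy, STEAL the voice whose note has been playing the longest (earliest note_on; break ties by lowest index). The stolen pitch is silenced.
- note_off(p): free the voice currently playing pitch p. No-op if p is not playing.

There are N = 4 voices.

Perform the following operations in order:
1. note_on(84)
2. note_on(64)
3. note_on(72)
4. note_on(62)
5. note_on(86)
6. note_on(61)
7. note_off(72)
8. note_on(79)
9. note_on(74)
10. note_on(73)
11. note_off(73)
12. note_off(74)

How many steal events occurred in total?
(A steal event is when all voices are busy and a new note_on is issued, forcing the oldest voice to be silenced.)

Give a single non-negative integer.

Op 1: note_on(84): voice 0 is free -> assigned | voices=[84 - - -]
Op 2: note_on(64): voice 1 is free -> assigned | voices=[84 64 - -]
Op 3: note_on(72): voice 2 is free -> assigned | voices=[84 64 72 -]
Op 4: note_on(62): voice 3 is free -> assigned | voices=[84 64 72 62]
Op 5: note_on(86): all voices busy, STEAL voice 0 (pitch 84, oldest) -> assign | voices=[86 64 72 62]
Op 6: note_on(61): all voices busy, STEAL voice 1 (pitch 64, oldest) -> assign | voices=[86 61 72 62]
Op 7: note_off(72): free voice 2 | voices=[86 61 - 62]
Op 8: note_on(79): voice 2 is free -> assigned | voices=[86 61 79 62]
Op 9: note_on(74): all voices busy, STEAL voice 3 (pitch 62, oldest) -> assign | voices=[86 61 79 74]
Op 10: note_on(73): all voices busy, STEAL voice 0 (pitch 86, oldest) -> assign | voices=[73 61 79 74]
Op 11: note_off(73): free voice 0 | voices=[- 61 79 74]
Op 12: note_off(74): free voice 3 | voices=[- 61 79 -]

Answer: 4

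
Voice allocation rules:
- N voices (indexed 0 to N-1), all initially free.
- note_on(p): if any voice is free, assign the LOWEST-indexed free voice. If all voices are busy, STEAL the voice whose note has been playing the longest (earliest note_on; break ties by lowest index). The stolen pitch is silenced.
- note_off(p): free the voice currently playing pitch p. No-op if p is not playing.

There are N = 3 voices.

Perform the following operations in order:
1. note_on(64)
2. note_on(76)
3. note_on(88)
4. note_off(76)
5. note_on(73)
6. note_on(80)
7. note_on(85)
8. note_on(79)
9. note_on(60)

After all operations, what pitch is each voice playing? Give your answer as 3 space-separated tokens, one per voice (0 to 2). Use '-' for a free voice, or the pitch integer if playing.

Op 1: note_on(64): voice 0 is free -> assigned | voices=[64 - -]
Op 2: note_on(76): voice 1 is free -> assigned | voices=[64 76 -]
Op 3: note_on(88): voice 2 is free -> assigned | voices=[64 76 88]
Op 4: note_off(76): free voice 1 | voices=[64 - 88]
Op 5: note_on(73): voice 1 is free -> assigned | voices=[64 73 88]
Op 6: note_on(80): all voices busy, STEAL voice 0 (pitch 64, oldest) -> assign | voices=[80 73 88]
Op 7: note_on(85): all voices busy, STEAL voice 2 (pitch 88, oldest) -> assign | voices=[80 73 85]
Op 8: note_on(79): all voices busy, STEAL voice 1 (pitch 73, oldest) -> assign | voices=[80 79 85]
Op 9: note_on(60): all voices busy, STEAL voice 0 (pitch 80, oldest) -> assign | voices=[60 79 85]

Answer: 60 79 85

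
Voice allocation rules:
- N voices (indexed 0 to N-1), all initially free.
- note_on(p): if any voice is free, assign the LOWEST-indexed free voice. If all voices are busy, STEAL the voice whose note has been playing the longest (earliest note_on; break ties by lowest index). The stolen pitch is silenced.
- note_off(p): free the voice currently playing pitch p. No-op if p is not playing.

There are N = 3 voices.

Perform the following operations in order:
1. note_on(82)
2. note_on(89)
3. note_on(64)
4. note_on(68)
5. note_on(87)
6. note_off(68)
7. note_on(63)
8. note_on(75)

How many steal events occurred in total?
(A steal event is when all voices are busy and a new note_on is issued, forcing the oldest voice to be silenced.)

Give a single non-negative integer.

Op 1: note_on(82): voice 0 is free -> assigned | voices=[82 - -]
Op 2: note_on(89): voice 1 is free -> assigned | voices=[82 89 -]
Op 3: note_on(64): voice 2 is free -> assigned | voices=[82 89 64]
Op 4: note_on(68): all voices busy, STEAL voice 0 (pitch 82, oldest) -> assign | voices=[68 89 64]
Op 5: note_on(87): all voices busy, STEAL voice 1 (pitch 89, oldest) -> assign | voices=[68 87 64]
Op 6: note_off(68): free voice 0 | voices=[- 87 64]
Op 7: note_on(63): voice 0 is free -> assigned | voices=[63 87 64]
Op 8: note_on(75): all voices busy, STEAL voice 2 (pitch 64, oldest) -> assign | voices=[63 87 75]

Answer: 3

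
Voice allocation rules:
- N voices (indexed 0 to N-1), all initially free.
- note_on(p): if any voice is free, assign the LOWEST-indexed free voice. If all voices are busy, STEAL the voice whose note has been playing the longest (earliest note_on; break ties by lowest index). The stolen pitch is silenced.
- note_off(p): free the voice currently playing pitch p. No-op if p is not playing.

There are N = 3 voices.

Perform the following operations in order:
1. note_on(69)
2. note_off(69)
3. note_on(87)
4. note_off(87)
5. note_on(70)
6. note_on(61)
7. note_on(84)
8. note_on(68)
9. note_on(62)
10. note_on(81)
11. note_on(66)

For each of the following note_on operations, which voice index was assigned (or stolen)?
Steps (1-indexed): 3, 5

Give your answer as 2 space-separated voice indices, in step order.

Answer: 0 0

Derivation:
Op 1: note_on(69): voice 0 is free -> assigned | voices=[69 - -]
Op 2: note_off(69): free voice 0 | voices=[- - -]
Op 3: note_on(87): voice 0 is free -> assigned | voices=[87 - -]
Op 4: note_off(87): free voice 0 | voices=[- - -]
Op 5: note_on(70): voice 0 is free -> assigned | voices=[70 - -]
Op 6: note_on(61): voice 1 is free -> assigned | voices=[70 61 -]
Op 7: note_on(84): voice 2 is free -> assigned | voices=[70 61 84]
Op 8: note_on(68): all voices busy, STEAL voice 0 (pitch 70, oldest) -> assign | voices=[68 61 84]
Op 9: note_on(62): all voices busy, STEAL voice 1 (pitch 61, oldest) -> assign | voices=[68 62 84]
Op 10: note_on(81): all voices busy, STEAL voice 2 (pitch 84, oldest) -> assign | voices=[68 62 81]
Op 11: note_on(66): all voices busy, STEAL voice 0 (pitch 68, oldest) -> assign | voices=[66 62 81]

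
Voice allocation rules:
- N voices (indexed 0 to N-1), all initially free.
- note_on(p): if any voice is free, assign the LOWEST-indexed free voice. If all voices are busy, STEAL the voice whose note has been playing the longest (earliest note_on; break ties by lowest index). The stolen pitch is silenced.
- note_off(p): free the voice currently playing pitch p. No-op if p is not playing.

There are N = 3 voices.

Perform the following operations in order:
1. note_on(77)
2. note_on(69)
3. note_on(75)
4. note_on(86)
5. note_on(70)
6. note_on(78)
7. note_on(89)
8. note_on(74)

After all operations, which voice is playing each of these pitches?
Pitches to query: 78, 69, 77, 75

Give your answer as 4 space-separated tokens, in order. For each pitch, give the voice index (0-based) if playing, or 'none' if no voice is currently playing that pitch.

Op 1: note_on(77): voice 0 is free -> assigned | voices=[77 - -]
Op 2: note_on(69): voice 1 is free -> assigned | voices=[77 69 -]
Op 3: note_on(75): voice 2 is free -> assigned | voices=[77 69 75]
Op 4: note_on(86): all voices busy, STEAL voice 0 (pitch 77, oldest) -> assign | voices=[86 69 75]
Op 5: note_on(70): all voices busy, STEAL voice 1 (pitch 69, oldest) -> assign | voices=[86 70 75]
Op 6: note_on(78): all voices busy, STEAL voice 2 (pitch 75, oldest) -> assign | voices=[86 70 78]
Op 7: note_on(89): all voices busy, STEAL voice 0 (pitch 86, oldest) -> assign | voices=[89 70 78]
Op 8: note_on(74): all voices busy, STEAL voice 1 (pitch 70, oldest) -> assign | voices=[89 74 78]

Answer: 2 none none none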